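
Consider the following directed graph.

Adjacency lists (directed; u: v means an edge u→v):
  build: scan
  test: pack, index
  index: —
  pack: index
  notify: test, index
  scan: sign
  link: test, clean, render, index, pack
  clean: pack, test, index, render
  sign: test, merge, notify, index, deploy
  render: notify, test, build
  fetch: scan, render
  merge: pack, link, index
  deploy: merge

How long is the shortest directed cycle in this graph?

For each vertex v, BFS finds the shortest path from v back to v.
The shortest such closed walk is render → build → scan → sign → merge → link → render, length 6.

6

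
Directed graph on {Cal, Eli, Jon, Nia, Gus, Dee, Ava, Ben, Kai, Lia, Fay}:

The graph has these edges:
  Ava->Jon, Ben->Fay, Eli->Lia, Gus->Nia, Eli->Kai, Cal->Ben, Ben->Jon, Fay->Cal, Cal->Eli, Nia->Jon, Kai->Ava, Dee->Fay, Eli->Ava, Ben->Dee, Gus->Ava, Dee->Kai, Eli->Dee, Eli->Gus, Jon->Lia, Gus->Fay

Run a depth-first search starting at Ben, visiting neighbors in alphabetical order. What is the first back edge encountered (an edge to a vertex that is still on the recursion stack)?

Cal→Ben

DFS from Ben (visiting neighbors in alphabetical order); mark gray on enter, black on exit:
Ben gray
  Dee gray
    Fay gray
      Cal gray
        Cal→Ben: Ben is gray → back edge
First back edge: Cal → Ben.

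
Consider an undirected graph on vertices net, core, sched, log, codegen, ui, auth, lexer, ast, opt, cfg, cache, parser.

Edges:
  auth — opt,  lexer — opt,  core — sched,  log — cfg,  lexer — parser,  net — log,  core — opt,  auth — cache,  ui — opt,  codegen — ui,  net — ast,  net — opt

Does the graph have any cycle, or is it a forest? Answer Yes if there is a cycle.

DFS, tracking each vertex's parent; an edge to a visited non-parent vertex closes a cycle.
Start from lexer:
visit lexer (parent –)
  visit parser (parent lexer)
    parser–lexer: parent, skip
  visit opt (parent lexer)
    opt–lexer: parent, skip
    visit core (parent opt)
      visit sched (parent core)
        sched–core: parent, skip
      core–opt: parent, skip
    visit ui (parent opt)
      ui–opt: parent, skip
      visit codegen (parent ui)
        codegen–ui: parent, skip
    visit net (parent opt)
      visit ast (parent net)
        ast–net: parent, skip
      net–opt: parent, skip
      visit log (parent net)
        log–net: parent, skip
        visit cfg (parent log)
          cfg–log: parent, skip
    visit auth (parent opt)
      visit cache (parent auth)
        cache–auth: parent, skip
      auth–opt: parent, skip
No non-parent visited neighbor found — the graph is a forest.

No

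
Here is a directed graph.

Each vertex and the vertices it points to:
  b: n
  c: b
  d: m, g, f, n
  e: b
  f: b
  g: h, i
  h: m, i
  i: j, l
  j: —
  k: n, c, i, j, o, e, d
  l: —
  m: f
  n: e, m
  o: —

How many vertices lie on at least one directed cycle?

A vertex is on a directed cycle iff it belongs to a strongly connected component of size ≥ 2 (or has a self-loop).
The vertices on cycles are {b, e, f, m, n} — 5 in total.

5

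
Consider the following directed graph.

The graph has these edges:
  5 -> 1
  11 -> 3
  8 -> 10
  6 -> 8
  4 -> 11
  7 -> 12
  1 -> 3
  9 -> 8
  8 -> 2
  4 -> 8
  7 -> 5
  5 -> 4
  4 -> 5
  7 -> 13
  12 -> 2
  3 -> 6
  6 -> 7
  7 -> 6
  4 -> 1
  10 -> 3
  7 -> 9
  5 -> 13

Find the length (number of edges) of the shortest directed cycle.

2

For each vertex v, BFS finds the shortest path from v back to v.
The shortest such closed walk is 6 → 7 → 6, length 2.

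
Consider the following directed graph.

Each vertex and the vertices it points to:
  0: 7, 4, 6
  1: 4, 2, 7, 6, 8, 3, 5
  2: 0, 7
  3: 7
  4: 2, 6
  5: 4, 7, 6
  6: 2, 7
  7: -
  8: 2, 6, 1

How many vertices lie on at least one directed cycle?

A vertex is on a directed cycle iff it belongs to a strongly connected component of size ≥ 2 (or has a self-loop).
The vertices on cycles are {0, 1, 2, 4, 6, 8} — 6 in total.

6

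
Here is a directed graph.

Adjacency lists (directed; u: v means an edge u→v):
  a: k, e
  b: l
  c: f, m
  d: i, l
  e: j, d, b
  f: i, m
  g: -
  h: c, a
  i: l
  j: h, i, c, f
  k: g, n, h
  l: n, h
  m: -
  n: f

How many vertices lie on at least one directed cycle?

A vertex is on a directed cycle iff it belongs to a strongly connected component of size ≥ 2 (or has a self-loop).
The vertices on cycles are {a, b, c, d, e, f, h, i, j, k, l, n} — 12 in total.

12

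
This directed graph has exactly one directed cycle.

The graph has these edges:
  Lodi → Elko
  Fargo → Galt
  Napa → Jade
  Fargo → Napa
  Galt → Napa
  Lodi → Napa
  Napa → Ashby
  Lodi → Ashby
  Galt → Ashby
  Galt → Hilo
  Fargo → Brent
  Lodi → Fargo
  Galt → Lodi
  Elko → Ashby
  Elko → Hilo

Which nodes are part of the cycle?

Galt, Lodi, Fargo

DFS with gray/black marking from Galt:
Galt gray
  Hilo gray
  Hilo black
  Napa gray
    Jade gray
    Jade black
    Ashby gray
    Ashby black
  Napa black
  Lodi gray
    Fargo gray
      Fargo→Napa: Napa black — skip
      Fargo→Galt: Galt is gray → back edge
Back edge closes the cycle Galt → Lodi → Fargo → Galt; its vertices are {Galt, Lodi, Fargo}.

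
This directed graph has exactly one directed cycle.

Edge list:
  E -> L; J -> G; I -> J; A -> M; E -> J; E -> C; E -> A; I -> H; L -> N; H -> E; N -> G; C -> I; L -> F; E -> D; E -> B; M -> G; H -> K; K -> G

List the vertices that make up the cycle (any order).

DFS with gray/black marking from E:
E gray
  A gray
    M gray
      G gray
      G black
    M black
  A black
  J gray
    J→G: G black — skip
  J black
  L gray
    N gray
      N→G: G black — skip
    N black
    F gray
    F black
  L black
  C gray
    I gray
      H gray
        K gray
          K→G: G black — skip
        K black
        H→E: E is gray → back edge
Back edge closes the cycle E → C → I → H → E; its vertices are {C, E, H, I}.

C, E, H, I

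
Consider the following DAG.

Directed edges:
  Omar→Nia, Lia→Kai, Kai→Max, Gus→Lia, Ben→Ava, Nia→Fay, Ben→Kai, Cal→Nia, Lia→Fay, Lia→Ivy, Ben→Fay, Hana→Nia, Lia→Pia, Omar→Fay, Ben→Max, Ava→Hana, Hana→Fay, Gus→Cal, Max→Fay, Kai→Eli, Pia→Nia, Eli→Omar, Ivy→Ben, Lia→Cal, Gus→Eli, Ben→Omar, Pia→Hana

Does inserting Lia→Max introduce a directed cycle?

Adding Lia→Max creates a cycle iff Max can already reach Lia.
Explore from Max: no path reaches Lia. The graph stays acyclic.

No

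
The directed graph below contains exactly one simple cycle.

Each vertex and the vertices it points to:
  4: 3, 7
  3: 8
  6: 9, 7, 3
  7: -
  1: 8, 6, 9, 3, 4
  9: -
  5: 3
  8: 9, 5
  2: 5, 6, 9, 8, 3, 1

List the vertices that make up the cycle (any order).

DFS with gray/black marking from 8:
8 gray
  9 gray
  9 black
  5 gray
    3 gray
      3→8: 8 is gray → back edge
Back edge closes the cycle 8 → 5 → 3 → 8; its vertices are {3, 5, 8}.

3, 5, 8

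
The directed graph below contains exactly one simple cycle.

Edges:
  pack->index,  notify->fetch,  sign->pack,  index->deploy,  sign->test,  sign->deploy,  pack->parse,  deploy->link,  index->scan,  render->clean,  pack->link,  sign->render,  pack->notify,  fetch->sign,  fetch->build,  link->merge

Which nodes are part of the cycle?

DFS with gray/black marking from pack:
pack gray
  notify gray
    fetch gray
      sign gray
        render gray
          clean gray
          clean black
        render black
        test gray
        test black
        sign→pack: pack is gray → back edge
Back edge closes the cycle pack → notify → fetch → sign → pack; its vertices are {pack, sign, fetch, notify}.

pack, sign, fetch, notify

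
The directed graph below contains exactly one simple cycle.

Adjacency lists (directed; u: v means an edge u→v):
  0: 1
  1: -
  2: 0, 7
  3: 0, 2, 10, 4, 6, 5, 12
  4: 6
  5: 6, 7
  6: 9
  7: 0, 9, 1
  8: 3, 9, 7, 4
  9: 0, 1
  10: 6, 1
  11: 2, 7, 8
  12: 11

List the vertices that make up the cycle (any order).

3, 8, 11, 12

DFS with gray/black marking from 3:
3 gray
  0 gray
    1 gray
    1 black
  0 black
  2 gray
    2→0: 0 black — skip
    7 gray
      7→0: 0 black — skip
      9 gray
        9→0: 0 black — skip
        9→1: 1 black — skip
      9 black
      7→1: 1 black — skip
    7 black
  2 black
  10 gray
    6 gray
      6→9: 9 black — skip
    6 black
    10→1: 1 black — skip
  10 black
  4 gray
    4→6: 6 black — skip
  4 black
  3→6: 6 black — skip
  5 gray
    5→6: 6 black — skip
    5→7: 7 black — skip
  5 black
  12 gray
    11 gray
      11→2: 2 black — skip
      11→7: 7 black — skip
      8 gray
        8→3: 3 is gray → back edge
Back edge closes the cycle 3 → 12 → 11 → 8 → 3; its vertices are {3, 8, 11, 12}.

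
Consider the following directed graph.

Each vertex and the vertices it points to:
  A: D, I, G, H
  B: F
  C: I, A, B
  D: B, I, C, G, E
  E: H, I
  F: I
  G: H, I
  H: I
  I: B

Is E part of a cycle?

No

E lies on a cycle iff there is a path from E back to itself.
Exploring from E, it never reaches itself; equivalently, its strongly connected component is a singleton.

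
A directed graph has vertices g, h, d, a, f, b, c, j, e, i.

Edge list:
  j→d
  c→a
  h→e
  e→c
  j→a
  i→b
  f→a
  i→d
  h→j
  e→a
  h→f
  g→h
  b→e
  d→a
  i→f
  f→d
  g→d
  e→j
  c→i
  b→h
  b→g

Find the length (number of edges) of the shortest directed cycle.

For each vertex v, BFS finds the shortest path from v back to v.
The shortest such closed walk is b → e → c → i → b, length 4.

4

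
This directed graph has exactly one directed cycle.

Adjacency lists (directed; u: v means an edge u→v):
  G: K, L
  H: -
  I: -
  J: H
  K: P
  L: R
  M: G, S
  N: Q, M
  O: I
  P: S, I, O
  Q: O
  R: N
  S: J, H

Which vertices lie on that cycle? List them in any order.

DFS with gray/black marking from G:
G gray
  K gray
    P gray
      S gray
        J gray
          H gray
          H black
        J black
        S→H: H black — skip
      S black
      I gray
      I black
      O gray
        O→I: I black — skip
      O black
    P black
  K black
  L gray
    R gray
      N gray
        Q gray
          Q→O: O black — skip
        Q black
        M gray
          M→G: G is gray → back edge
Back edge closes the cycle G → L → R → N → M → G; its vertices are {G, L, M, N, R}.

G, L, M, N, R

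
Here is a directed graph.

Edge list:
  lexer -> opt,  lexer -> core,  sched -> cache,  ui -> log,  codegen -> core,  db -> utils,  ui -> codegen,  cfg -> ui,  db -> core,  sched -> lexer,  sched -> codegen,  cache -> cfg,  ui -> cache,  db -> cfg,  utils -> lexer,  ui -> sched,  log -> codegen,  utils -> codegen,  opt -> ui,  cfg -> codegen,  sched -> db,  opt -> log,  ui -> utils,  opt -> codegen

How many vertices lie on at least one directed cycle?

A vertex is on a directed cycle iff it belongs to a strongly connected component of size ≥ 2 (or has a self-loop).
The vertices on cycles are {db, ui, cfg, opt, cache, lexer, sched, utils} — 8 in total.

8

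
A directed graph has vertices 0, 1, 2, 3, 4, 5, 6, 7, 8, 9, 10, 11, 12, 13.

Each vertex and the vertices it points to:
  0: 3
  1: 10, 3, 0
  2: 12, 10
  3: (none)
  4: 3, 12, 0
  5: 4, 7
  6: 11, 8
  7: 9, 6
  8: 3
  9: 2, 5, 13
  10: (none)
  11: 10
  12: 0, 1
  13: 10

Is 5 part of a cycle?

5 is on a cycle iff 5 can reach itself via ≥1 edge.
5 → 7 → 9 → 5 — yes.

Yes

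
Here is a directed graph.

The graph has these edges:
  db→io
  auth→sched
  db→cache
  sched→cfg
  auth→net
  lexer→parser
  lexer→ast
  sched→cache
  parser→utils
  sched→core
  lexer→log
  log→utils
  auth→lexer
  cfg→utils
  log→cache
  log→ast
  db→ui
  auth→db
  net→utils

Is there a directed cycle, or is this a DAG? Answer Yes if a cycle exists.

No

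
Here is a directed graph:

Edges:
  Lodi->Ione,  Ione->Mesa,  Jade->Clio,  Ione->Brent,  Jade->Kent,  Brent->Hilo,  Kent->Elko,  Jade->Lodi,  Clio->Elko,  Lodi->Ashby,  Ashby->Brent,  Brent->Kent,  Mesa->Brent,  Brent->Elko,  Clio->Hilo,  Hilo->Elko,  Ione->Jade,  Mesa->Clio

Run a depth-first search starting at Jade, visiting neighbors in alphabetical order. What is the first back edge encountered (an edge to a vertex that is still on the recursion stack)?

Ione->Jade

DFS from Jade (visiting neighbors in alphabetical order); mark gray on enter, black on exit:
Jade gray
  Clio gray
    Elko gray
    Elko black
    Hilo gray
      Hilo→Elko: Elko black — skip
    Hilo black
  Clio black
  Kent gray
    Kent→Elko: Elko black — skip
  Kent black
  Lodi gray
    Ashby gray
      Brent gray
        Brent→Elko: Elko black — skip
        Brent→Hilo: Hilo black — skip
        Brent→Kent: Kent black — skip
      Brent black
    Ashby black
    Ione gray
      Ione→Brent: Brent black — skip
      Ione→Jade: Jade is gray → back edge
First back edge: Ione → Jade.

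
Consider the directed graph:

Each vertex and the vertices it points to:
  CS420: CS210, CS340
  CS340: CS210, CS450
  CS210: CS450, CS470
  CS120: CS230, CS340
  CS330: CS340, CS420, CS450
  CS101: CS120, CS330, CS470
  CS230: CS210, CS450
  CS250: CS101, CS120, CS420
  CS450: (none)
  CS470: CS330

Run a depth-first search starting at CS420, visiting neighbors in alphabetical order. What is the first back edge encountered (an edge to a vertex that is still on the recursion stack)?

DFS from CS420 (visiting neighbors in alphabetical order); mark gray on enter, black on exit:
CS420 gray
  CS210 gray
    CS450 gray
    CS450 black
    CS470 gray
      CS330 gray
        CS340 gray
          CS340→CS210: CS210 is gray → back edge
First back edge: CS340 → CS210.

CS340→CS210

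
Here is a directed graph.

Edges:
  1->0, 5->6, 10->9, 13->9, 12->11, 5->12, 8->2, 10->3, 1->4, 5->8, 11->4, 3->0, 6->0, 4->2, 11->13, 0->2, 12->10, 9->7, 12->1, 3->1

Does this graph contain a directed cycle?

No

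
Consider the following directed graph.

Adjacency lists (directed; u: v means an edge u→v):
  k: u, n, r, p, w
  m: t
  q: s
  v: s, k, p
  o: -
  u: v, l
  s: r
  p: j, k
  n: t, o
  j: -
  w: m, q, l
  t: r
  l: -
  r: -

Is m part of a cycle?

m lies on a cycle iff there is a path from m back to itself.
Exploring from m, it never reaches itself; equivalently, its strongly connected component is a singleton.

No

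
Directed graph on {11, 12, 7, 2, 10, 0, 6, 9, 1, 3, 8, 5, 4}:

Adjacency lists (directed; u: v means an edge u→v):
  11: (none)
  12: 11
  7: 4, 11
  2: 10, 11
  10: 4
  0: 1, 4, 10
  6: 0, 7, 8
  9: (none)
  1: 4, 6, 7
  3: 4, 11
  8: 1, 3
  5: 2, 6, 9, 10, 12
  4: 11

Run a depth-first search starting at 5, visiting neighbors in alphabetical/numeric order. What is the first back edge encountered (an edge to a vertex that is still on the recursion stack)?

1→6

DFS from 5 (visiting neighbors in alphabetical/numeric order); mark gray on enter, black on exit:
5 gray
  2 gray
    10 gray
      4 gray
        11 gray
        11 black
      4 black
    10 black
    2→11: 11 black — skip
  2 black
  6 gray
    0 gray
      1 gray
        1→4: 4 black — skip
        1→6: 6 is gray → back edge
First back edge: 1 → 6.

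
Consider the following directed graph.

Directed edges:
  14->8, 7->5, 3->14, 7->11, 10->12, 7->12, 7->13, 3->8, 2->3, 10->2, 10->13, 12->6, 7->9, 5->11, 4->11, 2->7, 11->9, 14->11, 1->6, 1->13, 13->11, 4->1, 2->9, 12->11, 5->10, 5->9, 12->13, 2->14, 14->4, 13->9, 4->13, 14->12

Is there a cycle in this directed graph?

Yes

DFS with white/gray/black marking, starting from 7:
7 gray
  9 gray
  9 black
  5 gray
    5→9: 9 black — skip
    11 gray
      11→9: 9 black — skip
    11 black
    10 gray
      13 gray
        13→9: 9 black — skip
        13→11: 11 black — skip
      13 black
      2 gray
        3 gray
          14 gray
            12 gray
              6 gray
              6 black
              12→13: 13 black — skip
              12→11: 11 black — skip
            12 black
            14→11: 11 black — skip
            4 gray
              1 gray
                1→6: 6 black — skip
                1→13: 13 black — skip
              1 black
              4→13: 13 black — skip
              4→11: 11 black — skip
            4 black
            8 gray
            8 black
          14 black
          3→8: 8 black — skip
        3 black
        2→9: 9 black — skip
        2→7: 7 is gray → back edge
Back edge found, so a cycle exists: 7 → 5 → 10 → 2 → 7.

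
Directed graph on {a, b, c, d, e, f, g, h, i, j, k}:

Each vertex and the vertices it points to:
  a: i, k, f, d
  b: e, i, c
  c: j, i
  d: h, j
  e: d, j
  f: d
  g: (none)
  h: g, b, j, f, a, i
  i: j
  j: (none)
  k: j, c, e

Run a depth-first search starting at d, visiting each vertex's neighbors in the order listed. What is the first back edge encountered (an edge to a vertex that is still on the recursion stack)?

e->d

DFS from d (visiting each vertex's neighbors in the order listed); mark gray on enter, black on exit:
d gray
  h gray
    g gray
    g black
    b gray
      e gray
        e→d: d is gray → back edge
First back edge: e → d.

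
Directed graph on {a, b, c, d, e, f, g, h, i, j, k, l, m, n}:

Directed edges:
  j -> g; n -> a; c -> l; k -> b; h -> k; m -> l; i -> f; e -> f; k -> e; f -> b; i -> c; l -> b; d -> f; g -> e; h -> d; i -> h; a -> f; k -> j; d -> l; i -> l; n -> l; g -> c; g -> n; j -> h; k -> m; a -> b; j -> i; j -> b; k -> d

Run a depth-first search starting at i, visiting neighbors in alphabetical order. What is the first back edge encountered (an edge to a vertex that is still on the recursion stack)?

DFS from i (visiting neighbors in alphabetical order); mark gray on enter, black on exit:
i gray
  c gray
    l gray
      b gray
      b black
    l black
  c black
  f gray
    f→b: b black — skip
  f black
  h gray
    d gray
      d→f: f black — skip
      d→l: l black — skip
    d black
    k gray
      k→b: b black — skip
      k→d: d black — skip
      e gray
        e→f: f black — skip
      e black
      j gray
        j→b: b black — skip
        g gray
          g→c: c black — skip
          g→e: e black — skip
          n gray
            a gray
              a→b: b black — skip
              a→f: f black — skip
            a black
            n→l: l black — skip
          n black
        g black
        j→h: h is gray → back edge
First back edge: j → h.

j->h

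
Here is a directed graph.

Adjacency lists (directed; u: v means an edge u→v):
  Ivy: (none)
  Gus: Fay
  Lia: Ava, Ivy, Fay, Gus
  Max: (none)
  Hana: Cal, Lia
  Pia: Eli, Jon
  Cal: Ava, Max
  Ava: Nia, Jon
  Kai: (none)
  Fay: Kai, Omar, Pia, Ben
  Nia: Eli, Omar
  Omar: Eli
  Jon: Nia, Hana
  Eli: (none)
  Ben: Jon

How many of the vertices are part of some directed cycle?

A vertex is on a directed cycle iff it belongs to a strongly connected component of size ≥ 2 (or has a self-loop).
The vertices on cycles are {Ava, Ben, Cal, Fay, Gus, Jon, Lia, Pia, Hana} — 9 in total.

9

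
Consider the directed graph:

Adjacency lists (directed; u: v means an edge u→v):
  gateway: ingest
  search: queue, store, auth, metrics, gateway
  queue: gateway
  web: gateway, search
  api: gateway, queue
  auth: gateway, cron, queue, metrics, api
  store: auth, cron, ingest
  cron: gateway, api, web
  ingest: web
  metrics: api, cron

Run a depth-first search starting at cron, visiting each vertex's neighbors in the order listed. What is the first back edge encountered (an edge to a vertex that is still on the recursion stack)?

web→gateway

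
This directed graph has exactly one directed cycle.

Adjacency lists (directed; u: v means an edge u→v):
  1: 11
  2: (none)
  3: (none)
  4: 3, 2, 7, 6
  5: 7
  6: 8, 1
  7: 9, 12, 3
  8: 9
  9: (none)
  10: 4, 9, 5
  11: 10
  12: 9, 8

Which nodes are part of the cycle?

1, 4, 6, 10, 11

DFS with gray/black marking from 1:
1 gray
  11 gray
    10 gray
      4 gray
        3 gray
        3 black
        2 gray
        2 black
        7 gray
          9 gray
          9 black
          12 gray
            12→9: 9 black — skip
            8 gray
              8→9: 9 black — skip
            8 black
          12 black
          7→3: 3 black — skip
        7 black
        6 gray
          6→8: 8 black — skip
          6→1: 1 is gray → back edge
Back edge closes the cycle 1 → 11 → 10 → 4 → 6 → 1; its vertices are {1, 4, 6, 10, 11}.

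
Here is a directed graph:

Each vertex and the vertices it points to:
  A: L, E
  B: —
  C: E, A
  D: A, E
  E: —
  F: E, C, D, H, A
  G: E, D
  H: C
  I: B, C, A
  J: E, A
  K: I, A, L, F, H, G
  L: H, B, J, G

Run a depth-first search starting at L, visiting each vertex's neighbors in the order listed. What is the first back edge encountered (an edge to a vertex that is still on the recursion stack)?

DFS from L (visiting each vertex's neighbors in the order listed); mark gray on enter, black on exit:
L gray
  H gray
    C gray
      E gray
      E black
      A gray
        A→L: L is gray → back edge
First back edge: A → L.

A→L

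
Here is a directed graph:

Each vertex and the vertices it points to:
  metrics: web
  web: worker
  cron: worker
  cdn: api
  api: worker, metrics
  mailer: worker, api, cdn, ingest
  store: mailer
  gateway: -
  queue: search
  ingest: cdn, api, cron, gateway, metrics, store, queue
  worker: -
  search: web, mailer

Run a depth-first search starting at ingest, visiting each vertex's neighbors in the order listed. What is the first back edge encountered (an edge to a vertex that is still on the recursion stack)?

DFS from ingest (visiting each vertex's neighbors in the order listed); mark gray on enter, black on exit:
ingest gray
  cdn gray
    api gray
      worker gray
      worker black
      metrics gray
        web gray
          web→worker: worker black — skip
        web black
      metrics black
    api black
  cdn black
  ingest→api: api black — skip
  cron gray
    cron→worker: worker black — skip
  cron black
  gateway gray
  gateway black
  ingest→metrics: metrics black — skip
  store gray
    mailer gray
      mailer→worker: worker black — skip
      mailer→api: api black — skip
      mailer→cdn: cdn black — skip
      mailer→ingest: ingest is gray → back edge
First back edge: mailer → ingest.

mailer→ingest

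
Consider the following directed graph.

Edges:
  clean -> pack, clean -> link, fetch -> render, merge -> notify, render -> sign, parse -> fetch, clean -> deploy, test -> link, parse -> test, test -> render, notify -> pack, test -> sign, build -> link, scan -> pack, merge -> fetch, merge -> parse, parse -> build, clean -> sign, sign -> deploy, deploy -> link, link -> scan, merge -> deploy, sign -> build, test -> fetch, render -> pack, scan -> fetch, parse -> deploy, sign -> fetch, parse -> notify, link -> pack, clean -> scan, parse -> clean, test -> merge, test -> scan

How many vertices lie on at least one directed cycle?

10

A vertex is on a directed cycle iff it belongs to a strongly connected component of size ≥ 2 (or has a self-loop).
The vertices on cycles are {link, scan, sign, test, build, fetch, merge, parse, deploy, render} — 10 in total.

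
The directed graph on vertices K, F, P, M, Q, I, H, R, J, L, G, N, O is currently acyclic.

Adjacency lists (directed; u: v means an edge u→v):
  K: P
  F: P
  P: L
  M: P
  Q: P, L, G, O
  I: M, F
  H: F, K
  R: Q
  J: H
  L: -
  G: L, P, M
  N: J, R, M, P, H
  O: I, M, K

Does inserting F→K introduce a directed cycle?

Adding F→K creates a cycle iff K can already reach F.
Explore from K: no path reaches F. The graph stays acyclic.

No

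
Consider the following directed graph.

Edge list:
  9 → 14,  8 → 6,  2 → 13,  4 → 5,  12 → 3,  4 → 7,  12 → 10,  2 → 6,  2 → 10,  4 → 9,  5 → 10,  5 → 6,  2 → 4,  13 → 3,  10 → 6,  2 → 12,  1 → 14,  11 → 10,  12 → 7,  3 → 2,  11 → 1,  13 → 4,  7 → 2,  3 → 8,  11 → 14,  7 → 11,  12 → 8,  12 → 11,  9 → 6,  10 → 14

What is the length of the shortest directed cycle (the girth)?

3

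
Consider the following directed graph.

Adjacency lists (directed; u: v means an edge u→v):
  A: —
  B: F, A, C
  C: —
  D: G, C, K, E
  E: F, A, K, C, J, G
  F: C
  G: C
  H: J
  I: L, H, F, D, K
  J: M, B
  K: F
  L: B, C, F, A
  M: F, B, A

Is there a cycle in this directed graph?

No

DFS with white/gray/black marking, starting from E:
E gray
  F gray
    C gray
    C black
  F black
  A gray
  A black
  K gray
    K→F: F black — skip
  K black
  E→C: C black — skip
  J gray
    M gray
      M→F: F black — skip
      B gray
        B→F: F black — skip
        B→A: A black — skip
        B→C: C black — skip
      B black
      M→A: A black — skip
    M black
    J→B: B black — skip
  J black
  G gray
    G→C: C black — skip
  G black
E black
D gray
  D→G: G black — skip
  D→C: C black — skip
  D→K: K black — skip
  D→E: E black — skip
D black
H gray
  H→J: J black — skip
H black
I gray
  L gray
    L→B: B black — skip
    L→C: C black — skip
    L→F: F black — skip
    L→A: A black — skip
  L black
  I→H: H black — skip
  I→F: F black — skip
  I→D: D black — skip
  I→K: K black — skip
I black
Every edge goes to a white or black vertex — no back edge, so the graph is acyclic.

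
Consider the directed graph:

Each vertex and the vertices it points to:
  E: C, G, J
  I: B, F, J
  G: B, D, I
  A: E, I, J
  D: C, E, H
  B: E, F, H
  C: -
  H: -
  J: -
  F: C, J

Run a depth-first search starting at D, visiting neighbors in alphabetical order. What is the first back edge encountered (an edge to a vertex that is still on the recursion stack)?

B→E

DFS from D (visiting neighbors in alphabetical order); mark gray on enter, black on exit:
D gray
  C gray
  C black
  E gray
    E→C: C black — skip
    G gray
      B gray
        B→E: E is gray → back edge
First back edge: B → E.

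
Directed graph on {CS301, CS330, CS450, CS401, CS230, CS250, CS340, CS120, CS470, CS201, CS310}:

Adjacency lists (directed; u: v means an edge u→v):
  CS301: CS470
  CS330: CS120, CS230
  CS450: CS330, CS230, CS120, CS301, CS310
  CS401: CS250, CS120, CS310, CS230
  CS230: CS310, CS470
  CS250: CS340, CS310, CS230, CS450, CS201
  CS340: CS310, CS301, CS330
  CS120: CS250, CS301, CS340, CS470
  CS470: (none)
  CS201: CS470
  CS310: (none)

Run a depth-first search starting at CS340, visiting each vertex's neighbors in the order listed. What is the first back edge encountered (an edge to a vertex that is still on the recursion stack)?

CS250→CS340

DFS from CS340 (visiting each vertex's neighbors in the order listed); mark gray on enter, black on exit:
CS340 gray
  CS310 gray
  CS310 black
  CS301 gray
    CS470 gray
    CS470 black
  CS301 black
  CS330 gray
    CS120 gray
      CS250 gray
        CS250→CS340: CS340 is gray → back edge
First back edge: CS250 → CS340.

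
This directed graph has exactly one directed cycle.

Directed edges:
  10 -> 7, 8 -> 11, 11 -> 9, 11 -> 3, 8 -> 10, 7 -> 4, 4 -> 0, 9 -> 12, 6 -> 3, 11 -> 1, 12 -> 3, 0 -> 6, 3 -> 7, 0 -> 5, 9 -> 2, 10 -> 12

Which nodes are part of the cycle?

DFS with gray/black marking from 7:
7 gray
  4 gray
    0 gray
      6 gray
        3 gray
          3→7: 7 is gray → back edge
Back edge closes the cycle 7 → 4 → 0 → 6 → 3 → 7; its vertices are {0, 3, 4, 6, 7}.

0, 3, 4, 6, 7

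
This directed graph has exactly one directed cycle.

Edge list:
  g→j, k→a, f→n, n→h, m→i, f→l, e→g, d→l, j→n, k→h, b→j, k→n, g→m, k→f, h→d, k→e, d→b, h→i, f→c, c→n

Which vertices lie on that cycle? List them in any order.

b, d, h, j, n

DFS with gray/black marking from h:
h gray
  d gray
    b gray
      j gray
        n gray
          n→h: h is gray → back edge
Back edge closes the cycle h → d → b → j → n → h; its vertices are {b, d, h, j, n}.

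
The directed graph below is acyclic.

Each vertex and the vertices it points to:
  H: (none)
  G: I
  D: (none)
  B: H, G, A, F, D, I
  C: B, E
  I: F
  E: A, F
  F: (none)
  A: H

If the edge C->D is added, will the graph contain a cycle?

No

Adding C→D creates a cycle iff D can already reach C.
Explore from D: no path reaches C. The graph stays acyclic.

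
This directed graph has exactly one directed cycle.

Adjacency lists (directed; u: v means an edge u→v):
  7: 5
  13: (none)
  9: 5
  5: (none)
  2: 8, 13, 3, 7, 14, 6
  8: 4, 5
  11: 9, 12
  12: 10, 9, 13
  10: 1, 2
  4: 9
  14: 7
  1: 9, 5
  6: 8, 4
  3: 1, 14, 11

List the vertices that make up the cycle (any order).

2, 3, 10, 11, 12

DFS with gray/black marking from 10:
10 gray
  1 gray
    9 gray
      5 gray
      5 black
    9 black
    1→5: 5 black — skip
  1 black
  2 gray
    8 gray
      4 gray
        4→9: 9 black — skip
      4 black
      8→5: 5 black — skip
    8 black
    13 gray
    13 black
    3 gray
      3→1: 1 black — skip
      14 gray
        7 gray
          7→5: 5 black — skip
        7 black
      14 black
      11 gray
        11→9: 9 black — skip
        12 gray
          12→10: 10 is gray → back edge
Back edge closes the cycle 10 → 2 → 3 → 11 → 12 → 10; its vertices are {2, 3, 10, 11, 12}.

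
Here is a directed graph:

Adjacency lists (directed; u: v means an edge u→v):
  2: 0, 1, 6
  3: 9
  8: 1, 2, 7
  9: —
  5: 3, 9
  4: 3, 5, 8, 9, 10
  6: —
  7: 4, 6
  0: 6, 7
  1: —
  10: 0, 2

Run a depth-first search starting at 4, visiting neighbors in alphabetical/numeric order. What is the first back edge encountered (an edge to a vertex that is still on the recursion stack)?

7→4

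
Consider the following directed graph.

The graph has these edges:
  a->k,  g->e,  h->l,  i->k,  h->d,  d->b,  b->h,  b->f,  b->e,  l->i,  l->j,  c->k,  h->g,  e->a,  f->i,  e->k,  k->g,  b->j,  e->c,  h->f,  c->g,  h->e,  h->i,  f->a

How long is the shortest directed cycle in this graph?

3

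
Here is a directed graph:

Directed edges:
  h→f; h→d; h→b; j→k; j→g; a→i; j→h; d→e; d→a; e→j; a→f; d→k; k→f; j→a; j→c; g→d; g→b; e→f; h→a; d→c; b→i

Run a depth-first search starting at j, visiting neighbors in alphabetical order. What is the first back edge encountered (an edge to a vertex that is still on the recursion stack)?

DFS from j (visiting neighbors in alphabetical order); mark gray on enter, black on exit:
j gray
  a gray
    f gray
    f black
    i gray
    i black
  a black
  c gray
  c black
  g gray
    b gray
      b→i: i black — skip
    b black
    d gray
      d→a: a black — skip
      d→c: c black — skip
      e gray
        e→f: f black — skip
        e→j: j is gray → back edge
First back edge: e → j.

e→j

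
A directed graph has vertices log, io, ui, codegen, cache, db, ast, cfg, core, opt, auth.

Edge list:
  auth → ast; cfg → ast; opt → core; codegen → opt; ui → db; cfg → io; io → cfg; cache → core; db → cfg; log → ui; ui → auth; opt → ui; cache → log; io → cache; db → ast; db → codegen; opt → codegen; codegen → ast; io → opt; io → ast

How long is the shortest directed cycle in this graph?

For each vertex v, BFS finds the shortest path from v back to v.
The shortest such closed walk is io → cfg → io, length 2.

2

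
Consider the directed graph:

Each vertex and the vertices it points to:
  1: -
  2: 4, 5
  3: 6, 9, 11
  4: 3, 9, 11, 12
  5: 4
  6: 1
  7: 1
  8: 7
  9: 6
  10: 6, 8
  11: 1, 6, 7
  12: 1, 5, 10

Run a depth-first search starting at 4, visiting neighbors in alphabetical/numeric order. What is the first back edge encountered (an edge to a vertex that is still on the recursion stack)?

DFS from 4 (visiting neighbors in alphabetical/numeric order); mark gray on enter, black on exit:
4 gray
  3 gray
    6 gray
      1 gray
      1 black
    6 black
    9 gray
      9→6: 6 black — skip
    9 black
    11 gray
      11→1: 1 black — skip
      11→6: 6 black — skip
      7 gray
        7→1: 1 black — skip
      7 black
    11 black
  3 black
  4→9: 9 black — skip
  4→11: 11 black — skip
  12 gray
    12→1: 1 black — skip
    5 gray
      5→4: 4 is gray → back edge
First back edge: 5 → 4.

5->4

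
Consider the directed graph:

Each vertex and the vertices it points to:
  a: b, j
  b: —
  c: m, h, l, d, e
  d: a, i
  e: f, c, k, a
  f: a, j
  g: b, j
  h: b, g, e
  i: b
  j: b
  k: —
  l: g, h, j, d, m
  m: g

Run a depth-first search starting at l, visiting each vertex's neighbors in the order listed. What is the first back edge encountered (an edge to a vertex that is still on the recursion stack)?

c→h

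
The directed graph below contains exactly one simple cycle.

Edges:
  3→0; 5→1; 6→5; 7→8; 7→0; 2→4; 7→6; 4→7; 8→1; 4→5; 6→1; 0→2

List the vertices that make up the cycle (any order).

DFS with gray/black marking from 0:
0 gray
  2 gray
    4 gray
      7 gray
        6 gray
          5 gray
            1 gray
            1 black
          5 black
          6→1: 1 black — skip
        6 black
        7→0: 0 is gray → back edge
Back edge closes the cycle 0 → 2 → 4 → 7 → 0; its vertices are {0, 2, 4, 7}.

0, 2, 4, 7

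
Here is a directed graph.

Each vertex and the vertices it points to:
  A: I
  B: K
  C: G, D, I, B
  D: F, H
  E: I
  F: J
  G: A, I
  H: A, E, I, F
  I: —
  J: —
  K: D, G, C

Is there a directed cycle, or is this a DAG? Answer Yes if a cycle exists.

DFS with white/gray/black marking, starting from J:
J gray
J black
A gray
  I gray
  I black
A black
B gray
  K gray
    D gray
      F gray
        F→J: J black — skip
      F black
      H gray
        H→A: A black — skip
        E gray
          E→I: I black — skip
        E black
        H→I: I black — skip
        H→F: F black — skip
      H black
    D black
    G gray
      G→A: A black — skip
      G→I: I black — skip
    G black
    C gray
      C→G: G black — skip
      C→D: D black — skip
      C→I: I black — skip
      C→B: B is gray → back edge
Back edge found, so a cycle exists: B → K → C → B.

Yes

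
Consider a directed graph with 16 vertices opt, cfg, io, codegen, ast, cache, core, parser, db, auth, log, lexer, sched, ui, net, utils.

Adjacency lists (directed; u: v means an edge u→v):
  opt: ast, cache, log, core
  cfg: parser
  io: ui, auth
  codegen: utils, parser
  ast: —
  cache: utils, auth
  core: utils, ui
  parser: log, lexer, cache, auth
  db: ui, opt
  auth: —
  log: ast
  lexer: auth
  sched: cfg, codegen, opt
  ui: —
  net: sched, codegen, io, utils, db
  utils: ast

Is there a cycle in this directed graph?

No

DFS with white/gray/black marking, starting from codegen:
codegen gray
  utils gray
    ast gray
    ast black
  utils black
  parser gray
    log gray
      log→ast: ast black — skip
    log black
    lexer gray
      auth gray
      auth black
    lexer black
    cache gray
      cache→utils: utils black — skip
      cache→auth: auth black — skip
    cache black
    parser→auth: auth black — skip
  parser black
codegen black
opt gray
  opt→ast: ast black — skip
  opt→cache: cache black — skip
  opt→log: log black — skip
  core gray
    core→utils: utils black — skip
    ui gray
    ui black
  core black
opt black
cfg gray
  cfg→parser: parser black — skip
cfg black
io gray
  io→ui: ui black — skip
  io→auth: auth black — skip
io black
db gray
  db→ui: ui black — skip
  db→opt: opt black — skip
db black
sched gray
  sched→cfg: cfg black — skip
  sched→codegen: codegen black — skip
  sched→opt: opt black — skip
sched black
net gray
  net→sched: sched black — skip
  net→codegen: codegen black — skip
  net→io: io black — skip
  net→utils: utils black — skip
  net→db: db black — skip
net black
Every edge goes to a white or black vertex — no back edge, so the graph is acyclic.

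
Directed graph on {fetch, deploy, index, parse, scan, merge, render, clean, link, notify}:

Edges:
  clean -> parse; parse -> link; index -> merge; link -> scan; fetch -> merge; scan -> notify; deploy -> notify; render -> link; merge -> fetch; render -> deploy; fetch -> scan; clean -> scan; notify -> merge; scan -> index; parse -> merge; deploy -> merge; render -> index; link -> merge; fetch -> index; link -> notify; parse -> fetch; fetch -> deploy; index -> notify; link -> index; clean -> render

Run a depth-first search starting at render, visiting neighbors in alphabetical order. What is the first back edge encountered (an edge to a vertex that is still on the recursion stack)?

DFS from render (visiting neighbors in alphabetical order); mark gray on enter, black on exit:
render gray
  deploy gray
    merge gray
      fetch gray
        fetch→deploy: deploy is gray → back edge
First back edge: fetch → deploy.

fetch→deploy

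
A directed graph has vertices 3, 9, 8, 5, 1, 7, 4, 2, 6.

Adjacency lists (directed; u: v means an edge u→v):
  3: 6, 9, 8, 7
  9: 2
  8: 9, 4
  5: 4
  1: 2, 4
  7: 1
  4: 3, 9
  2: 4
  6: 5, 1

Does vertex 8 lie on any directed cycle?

8 is on a cycle iff 8 can reach itself via ≥1 edge.
8 → 4 → 3 → 8 — yes.

Yes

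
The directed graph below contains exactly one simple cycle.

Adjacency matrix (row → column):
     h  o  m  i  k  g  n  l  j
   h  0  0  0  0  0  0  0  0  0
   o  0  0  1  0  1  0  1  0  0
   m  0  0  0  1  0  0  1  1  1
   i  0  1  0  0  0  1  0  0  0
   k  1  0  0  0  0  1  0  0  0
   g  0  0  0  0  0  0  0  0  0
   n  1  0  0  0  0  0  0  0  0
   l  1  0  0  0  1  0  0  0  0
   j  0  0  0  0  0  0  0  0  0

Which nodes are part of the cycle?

DFS with gray/black marking from m:
m gray
  j gray
  j black
  l gray
    k gray
      h gray
      h black
      g gray
      g black
    k black
    l→h: h black — skip
  l black
  n gray
    n→h: h black — skip
  n black
  i gray
    i→g: g black — skip
    o gray
      o→k: k black — skip
      o→m: m is gray → back edge
Back edge closes the cycle m → i → o → m; its vertices are {i, m, o}.

i, m, o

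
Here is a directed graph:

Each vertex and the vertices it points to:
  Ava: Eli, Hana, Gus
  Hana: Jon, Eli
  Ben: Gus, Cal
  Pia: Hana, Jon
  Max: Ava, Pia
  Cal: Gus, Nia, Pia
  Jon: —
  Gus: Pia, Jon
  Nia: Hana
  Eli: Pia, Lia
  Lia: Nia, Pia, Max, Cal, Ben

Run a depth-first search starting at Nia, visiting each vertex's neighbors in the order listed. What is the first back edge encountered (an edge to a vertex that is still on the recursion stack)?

DFS from Nia (visiting each vertex's neighbors in the order listed); mark gray on enter, black on exit:
Nia gray
  Hana gray
    Jon gray
    Jon black
    Eli gray
      Pia gray
        Pia→Hana: Hana is gray → back edge
First back edge: Pia → Hana.

Pia→Hana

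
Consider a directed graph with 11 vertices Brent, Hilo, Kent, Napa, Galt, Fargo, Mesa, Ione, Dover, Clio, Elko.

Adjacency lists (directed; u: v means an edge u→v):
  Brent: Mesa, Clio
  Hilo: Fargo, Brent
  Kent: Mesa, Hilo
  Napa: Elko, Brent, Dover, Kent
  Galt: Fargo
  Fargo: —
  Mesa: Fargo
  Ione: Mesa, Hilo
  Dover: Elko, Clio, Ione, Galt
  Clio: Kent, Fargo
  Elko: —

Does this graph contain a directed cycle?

Yes

DFS with white/gray/black marking, starting from Clio:
Clio gray
  Kent gray
    Mesa gray
      Fargo gray
      Fargo black
    Mesa black
    Hilo gray
      Hilo→Fargo: Fargo black — skip
      Brent gray
        Brent→Mesa: Mesa black — skip
        Brent→Clio: Clio is gray → back edge
Back edge found, so a cycle exists: Clio → Kent → Hilo → Brent → Clio.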